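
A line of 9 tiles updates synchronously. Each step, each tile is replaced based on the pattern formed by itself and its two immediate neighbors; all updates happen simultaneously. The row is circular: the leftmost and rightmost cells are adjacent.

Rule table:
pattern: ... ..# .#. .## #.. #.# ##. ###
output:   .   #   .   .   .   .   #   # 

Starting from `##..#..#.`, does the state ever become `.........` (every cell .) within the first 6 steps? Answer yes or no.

.#.#..#..
#....#...
....#...#
...#...#.
..#...#..
.#...#...
step 6 is .#...#..., still not uniform .

no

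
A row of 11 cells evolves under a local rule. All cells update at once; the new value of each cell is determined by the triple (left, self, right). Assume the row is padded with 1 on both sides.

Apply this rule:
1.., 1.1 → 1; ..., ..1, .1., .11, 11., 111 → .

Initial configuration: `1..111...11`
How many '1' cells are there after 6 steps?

4

.1....1....
1.1....1...
.1.1....1..
1.1.1....1.
.1.1.1....1
1.1.1.1....
count of 1: 4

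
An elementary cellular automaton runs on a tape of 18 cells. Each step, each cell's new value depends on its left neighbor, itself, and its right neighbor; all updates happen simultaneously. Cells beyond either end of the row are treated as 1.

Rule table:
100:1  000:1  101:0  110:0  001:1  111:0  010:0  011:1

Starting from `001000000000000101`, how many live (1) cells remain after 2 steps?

110111111111111001
000100000000000111
count of 1: 4

4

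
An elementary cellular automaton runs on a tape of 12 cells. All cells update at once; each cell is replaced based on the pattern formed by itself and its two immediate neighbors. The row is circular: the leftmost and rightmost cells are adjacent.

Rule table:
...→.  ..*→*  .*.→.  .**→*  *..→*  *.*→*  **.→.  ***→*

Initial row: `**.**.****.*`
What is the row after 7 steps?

***.***.**.*

*.**.****.**
.**.****.***
**.****.***.
*.****.***.*
.****.***.**
****.***.**.
***.***.**.*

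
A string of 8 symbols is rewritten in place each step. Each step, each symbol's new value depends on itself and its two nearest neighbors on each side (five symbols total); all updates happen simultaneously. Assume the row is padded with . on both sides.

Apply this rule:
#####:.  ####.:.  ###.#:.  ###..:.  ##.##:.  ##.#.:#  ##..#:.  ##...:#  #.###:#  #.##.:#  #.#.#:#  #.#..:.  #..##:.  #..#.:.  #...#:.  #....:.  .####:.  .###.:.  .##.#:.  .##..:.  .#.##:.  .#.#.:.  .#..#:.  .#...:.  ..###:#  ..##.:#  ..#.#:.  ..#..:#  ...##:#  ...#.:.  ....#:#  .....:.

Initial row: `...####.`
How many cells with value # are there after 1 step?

.###...#
count of #: 4

4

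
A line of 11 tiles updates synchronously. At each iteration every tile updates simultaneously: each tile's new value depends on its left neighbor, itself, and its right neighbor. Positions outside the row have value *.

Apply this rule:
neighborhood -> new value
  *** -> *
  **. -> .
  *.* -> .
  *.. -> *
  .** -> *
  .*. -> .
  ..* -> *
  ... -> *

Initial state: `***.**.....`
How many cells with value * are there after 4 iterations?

9

**..*.*****
*.**..*****
..*.*******
**..*******
count of *: 9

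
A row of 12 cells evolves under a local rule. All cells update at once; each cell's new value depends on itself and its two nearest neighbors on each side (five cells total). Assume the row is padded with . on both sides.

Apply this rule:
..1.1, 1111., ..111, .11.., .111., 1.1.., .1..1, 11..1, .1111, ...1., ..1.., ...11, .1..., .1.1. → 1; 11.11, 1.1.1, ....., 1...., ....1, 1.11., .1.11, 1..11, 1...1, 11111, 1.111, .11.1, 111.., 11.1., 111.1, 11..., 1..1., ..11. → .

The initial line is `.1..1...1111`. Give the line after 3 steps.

111.11.1111.
11......11..
.1.....1.1..

.1.....1.1..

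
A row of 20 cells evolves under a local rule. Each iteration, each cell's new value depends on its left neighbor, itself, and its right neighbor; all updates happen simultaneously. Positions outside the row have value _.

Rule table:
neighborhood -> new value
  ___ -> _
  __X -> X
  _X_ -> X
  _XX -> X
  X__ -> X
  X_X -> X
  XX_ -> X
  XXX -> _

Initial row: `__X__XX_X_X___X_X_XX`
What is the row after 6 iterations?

iteration 1: _XXXXXXXXXXX_XXXXXXX
iteration 2: XX_________XXX_____X
iteration 3: XXX_______XX_XX___XX
iteration 4: X_XX_____XXXXXXX_XXX
iteration 5: XXXXX___XX_____XXX_X
iteration 6: X___XX_XXXX___XX_XXX

X___XX_XXXX___XX_XXX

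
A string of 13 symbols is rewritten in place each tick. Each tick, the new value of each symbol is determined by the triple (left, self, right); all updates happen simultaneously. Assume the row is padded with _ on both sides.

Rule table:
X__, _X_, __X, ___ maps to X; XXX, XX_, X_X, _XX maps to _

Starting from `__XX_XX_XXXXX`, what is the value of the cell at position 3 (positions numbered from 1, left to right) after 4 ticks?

tick 1: XX___________
tick 2: __XXXXXXXXXXX
tick 3: XX___________  (repeats tick 1; period 2)
tick 4: __XXXXXXXXXXX
position 3 holds X

X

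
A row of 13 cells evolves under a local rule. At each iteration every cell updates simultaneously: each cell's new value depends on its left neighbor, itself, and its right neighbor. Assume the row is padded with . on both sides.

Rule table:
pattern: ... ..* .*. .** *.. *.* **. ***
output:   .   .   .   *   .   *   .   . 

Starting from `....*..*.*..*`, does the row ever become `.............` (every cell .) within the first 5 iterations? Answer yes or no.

yes

........*....
.............
all cells are . at iteration 2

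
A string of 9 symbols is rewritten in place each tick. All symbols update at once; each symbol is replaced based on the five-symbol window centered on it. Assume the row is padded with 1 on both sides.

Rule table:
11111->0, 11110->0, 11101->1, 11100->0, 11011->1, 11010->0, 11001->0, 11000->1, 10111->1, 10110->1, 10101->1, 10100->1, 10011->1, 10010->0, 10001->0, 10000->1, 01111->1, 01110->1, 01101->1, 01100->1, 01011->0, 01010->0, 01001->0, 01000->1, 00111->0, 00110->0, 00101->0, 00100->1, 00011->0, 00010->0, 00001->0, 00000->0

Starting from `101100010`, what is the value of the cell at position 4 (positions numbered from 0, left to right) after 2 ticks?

0

111110000
000001100
position 4 holds 0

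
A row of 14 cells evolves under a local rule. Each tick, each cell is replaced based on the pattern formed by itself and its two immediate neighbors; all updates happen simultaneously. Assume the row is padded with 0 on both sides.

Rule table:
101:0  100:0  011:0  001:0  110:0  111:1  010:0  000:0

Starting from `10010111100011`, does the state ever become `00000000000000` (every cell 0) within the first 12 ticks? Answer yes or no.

yes

00000011000000
00000000000000
all cells are 0 at tick 2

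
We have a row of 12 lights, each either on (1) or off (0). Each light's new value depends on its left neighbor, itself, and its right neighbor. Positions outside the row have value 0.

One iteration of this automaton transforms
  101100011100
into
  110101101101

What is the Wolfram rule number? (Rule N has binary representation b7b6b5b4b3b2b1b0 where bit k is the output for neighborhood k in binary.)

231

position 8: 111 → 1  (bit 7 = 1)
position 3: 110 → 1  (bit 6 = 1)
position 1: 101 → 1  (bit 5 = 1)
position 4: 100 → 0  (bit 4 = 0)
position 2: 011 → 0  (bit 3 = 0)
position 0: 010 → 1  (bit 2 = 1)
position 6: 001 → 1  (bit 1 = 1)
position 5: 000 → 1  (bit 0 = 1)
bits b7..b0 = 11100111 = 231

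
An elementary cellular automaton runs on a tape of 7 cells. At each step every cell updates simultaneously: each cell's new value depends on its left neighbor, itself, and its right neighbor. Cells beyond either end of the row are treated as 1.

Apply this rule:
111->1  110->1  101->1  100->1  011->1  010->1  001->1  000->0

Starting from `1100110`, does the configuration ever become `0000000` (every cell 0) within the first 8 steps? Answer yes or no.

1111111
1111111  (fixed point — unchanged through step 8)
step 8 is 1111111, still not uniform 0

no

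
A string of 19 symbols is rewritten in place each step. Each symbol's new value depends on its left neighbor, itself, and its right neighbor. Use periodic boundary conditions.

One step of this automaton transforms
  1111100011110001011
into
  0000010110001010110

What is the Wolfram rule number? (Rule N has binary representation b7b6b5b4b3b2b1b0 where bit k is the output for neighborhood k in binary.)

position 0: 111 → 0  (bit 7 = 0)
position 4: 110 → 0  (bit 6 = 0)
position 16: 101 → 1  (bit 5 = 1)
position 5: 100 → 1  (bit 4 = 1)
position 8: 011 → 1  (bit 3 = 1)
position 15: 010 → 0  (bit 2 = 0)
position 7: 001 → 1  (bit 1 = 1)
position 6: 000 → 0  (bit 0 = 0)
bits b7..b0 = 00111010 = 58

58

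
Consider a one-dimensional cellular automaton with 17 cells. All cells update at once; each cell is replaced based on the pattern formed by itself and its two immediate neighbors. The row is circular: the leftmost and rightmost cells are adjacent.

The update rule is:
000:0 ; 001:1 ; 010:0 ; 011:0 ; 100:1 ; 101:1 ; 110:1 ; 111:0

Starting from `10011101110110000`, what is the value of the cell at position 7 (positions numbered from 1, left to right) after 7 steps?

step 1: 01100110011011001
step 2: 10111011101101110
step 3: 01001100110110011
step 4: 10110111011011101
step 5: 11011001101100110
step 6: 01101110110111011
step 7: 10110011011001101
position 7 holds 1

1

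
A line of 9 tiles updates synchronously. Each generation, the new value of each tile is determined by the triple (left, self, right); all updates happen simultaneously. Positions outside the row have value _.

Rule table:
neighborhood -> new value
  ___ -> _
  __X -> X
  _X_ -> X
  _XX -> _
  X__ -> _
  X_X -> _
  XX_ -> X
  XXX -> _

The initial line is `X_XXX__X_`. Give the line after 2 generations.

X__XX__X_

X___X_XX_
X__XX__X_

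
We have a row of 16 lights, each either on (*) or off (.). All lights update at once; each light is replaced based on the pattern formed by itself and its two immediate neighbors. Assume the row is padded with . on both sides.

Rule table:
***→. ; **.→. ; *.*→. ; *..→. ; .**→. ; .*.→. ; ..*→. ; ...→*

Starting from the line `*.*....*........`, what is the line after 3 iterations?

iteration 1: ....**...*******
iteration 2: ***....*........
iteration 3: ....**...*******

....**...*******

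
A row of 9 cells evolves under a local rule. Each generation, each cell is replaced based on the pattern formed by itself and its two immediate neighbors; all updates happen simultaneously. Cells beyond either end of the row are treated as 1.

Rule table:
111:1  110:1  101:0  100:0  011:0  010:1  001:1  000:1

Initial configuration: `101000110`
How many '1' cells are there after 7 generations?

101011010
101001010
101011010  (repeats generation 1; period 2)
generation 7: 101011010
count of 1: 5

5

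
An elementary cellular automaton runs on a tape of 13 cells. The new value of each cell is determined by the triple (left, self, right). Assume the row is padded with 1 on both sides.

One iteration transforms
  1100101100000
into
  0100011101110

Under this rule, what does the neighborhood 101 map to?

At position 5 the neighborhood is 101; the next row has 1 there.

1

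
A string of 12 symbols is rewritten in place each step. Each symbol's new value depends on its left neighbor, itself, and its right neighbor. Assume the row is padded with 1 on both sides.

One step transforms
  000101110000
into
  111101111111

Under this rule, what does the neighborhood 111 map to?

At position 6 the neighborhood is 111; the next row has 1 there.

1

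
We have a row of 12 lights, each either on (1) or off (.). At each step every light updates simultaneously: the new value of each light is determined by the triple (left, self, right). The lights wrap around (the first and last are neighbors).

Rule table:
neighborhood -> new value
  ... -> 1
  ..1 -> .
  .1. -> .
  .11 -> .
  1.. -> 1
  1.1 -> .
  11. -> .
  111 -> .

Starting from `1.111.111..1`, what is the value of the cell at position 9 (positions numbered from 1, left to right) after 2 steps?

step 1: .........1..
step 2: 11111111..11
position 9 holds .

.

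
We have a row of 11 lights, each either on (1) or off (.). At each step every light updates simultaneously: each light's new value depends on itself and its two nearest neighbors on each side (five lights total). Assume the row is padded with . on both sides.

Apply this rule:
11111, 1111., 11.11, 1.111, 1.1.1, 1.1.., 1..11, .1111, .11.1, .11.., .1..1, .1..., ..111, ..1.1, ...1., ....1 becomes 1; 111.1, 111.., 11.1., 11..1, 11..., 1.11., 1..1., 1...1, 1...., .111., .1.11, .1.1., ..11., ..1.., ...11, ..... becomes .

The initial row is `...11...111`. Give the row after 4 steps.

1..1.1.1..1

.1..1...1..
1.1..1.1.1.
1.11.1.1.11
1..1.1.1..1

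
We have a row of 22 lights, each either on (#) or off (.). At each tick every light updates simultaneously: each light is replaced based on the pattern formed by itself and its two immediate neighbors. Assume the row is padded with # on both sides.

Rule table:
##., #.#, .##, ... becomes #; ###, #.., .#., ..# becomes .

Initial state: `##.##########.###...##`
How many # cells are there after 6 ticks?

6

.###........###.#.#.#.
##.#.######.#.##.#.#.#
.##.##....##.####.#.##
######.##.####..##.##.
.....######..#..######
.###.#....#.....#.....
count of #: 6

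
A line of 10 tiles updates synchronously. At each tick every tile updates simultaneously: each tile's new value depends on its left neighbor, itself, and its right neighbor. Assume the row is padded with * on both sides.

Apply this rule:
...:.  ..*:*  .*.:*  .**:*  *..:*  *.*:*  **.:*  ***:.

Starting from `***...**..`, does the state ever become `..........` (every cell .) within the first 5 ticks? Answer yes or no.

no

tick 1: ..**.*****
tick 2: ******....
tick 3: .....**..*
tick 4: *...******
tick 5: **.**.....
tick 5 is **.**....., still not uniform .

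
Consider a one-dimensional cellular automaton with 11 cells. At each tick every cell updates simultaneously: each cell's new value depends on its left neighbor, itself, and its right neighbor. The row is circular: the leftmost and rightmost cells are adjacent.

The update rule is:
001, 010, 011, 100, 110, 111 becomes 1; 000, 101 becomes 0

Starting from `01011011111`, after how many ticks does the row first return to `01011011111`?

01011011111

1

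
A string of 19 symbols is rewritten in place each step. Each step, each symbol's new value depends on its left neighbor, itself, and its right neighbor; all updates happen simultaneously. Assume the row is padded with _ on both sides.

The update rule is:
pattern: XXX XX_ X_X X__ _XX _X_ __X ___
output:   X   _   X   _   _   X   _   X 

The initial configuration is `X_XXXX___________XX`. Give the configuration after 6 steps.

XX_XX__XXXXXXXXX___
__X_____XXXXXXX__XX
X_X_XXX__XXXXX_____
XXXX_X____XXX__XXXX
_XX_XX_XX__X____XX_
___X__X____X_XX____

___X__X____X_XX____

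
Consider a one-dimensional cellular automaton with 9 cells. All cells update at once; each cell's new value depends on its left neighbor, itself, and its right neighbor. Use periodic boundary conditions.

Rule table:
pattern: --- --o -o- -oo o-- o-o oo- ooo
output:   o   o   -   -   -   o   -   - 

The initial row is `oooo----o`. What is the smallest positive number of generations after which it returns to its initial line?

18

-----ooo-
ooooo----
------ooo
-ooooo---
o------oo
--ooooo--
oo------o
---ooooo-
ooo------
----ooooo
-ooo-----
o----oooo
--ooo----
oo----ooo
---ooo---
ooo----oo
----ooo--
oooo----o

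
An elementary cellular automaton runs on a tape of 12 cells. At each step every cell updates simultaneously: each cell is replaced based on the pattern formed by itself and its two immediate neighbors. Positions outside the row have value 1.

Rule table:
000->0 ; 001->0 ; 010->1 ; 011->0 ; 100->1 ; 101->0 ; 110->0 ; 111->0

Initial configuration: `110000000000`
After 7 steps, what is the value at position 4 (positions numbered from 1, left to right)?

1

001000000000
101100000000
000010000000
100011000000
010000100000
011000110000
000100001000
position 4 holds 1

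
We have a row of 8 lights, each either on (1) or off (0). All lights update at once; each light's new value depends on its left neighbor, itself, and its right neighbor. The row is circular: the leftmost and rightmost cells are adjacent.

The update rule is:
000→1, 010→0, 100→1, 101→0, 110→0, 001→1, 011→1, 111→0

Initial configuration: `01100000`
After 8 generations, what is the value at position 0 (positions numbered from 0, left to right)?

0

11011111
00010000
11101111
00001000
11110111
00000100
11111011
00000010
position 0 holds 0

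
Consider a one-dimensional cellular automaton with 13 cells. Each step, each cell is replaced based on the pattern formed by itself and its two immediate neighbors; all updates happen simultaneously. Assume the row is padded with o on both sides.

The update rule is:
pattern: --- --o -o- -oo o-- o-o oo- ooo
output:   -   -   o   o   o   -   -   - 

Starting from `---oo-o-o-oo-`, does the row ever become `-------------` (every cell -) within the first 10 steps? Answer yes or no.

no

o--o--o-o-o--
-o-oo-o-o-oo-
-o-o--o-o-o--
-o-oo-o-o-oo-  (repeats step 2; period 2)
step 10: -o-oo-o-o-oo-
step 10 is -o-oo-o-o-oo-, still not uniform -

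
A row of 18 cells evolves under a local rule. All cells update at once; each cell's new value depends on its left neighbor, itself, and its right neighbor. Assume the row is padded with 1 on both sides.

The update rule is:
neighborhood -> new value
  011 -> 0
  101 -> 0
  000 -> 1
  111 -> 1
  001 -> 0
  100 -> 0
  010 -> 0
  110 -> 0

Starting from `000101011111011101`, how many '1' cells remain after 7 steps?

step 1: 010000001110001000
step 2: 000111100100100010
step 3: 010011000000001000
step 4: 000000011111100010
step 5: 011111001111001000
step 6: 001110000110000010
step 7: 000100110000111000
count of 1: 6

6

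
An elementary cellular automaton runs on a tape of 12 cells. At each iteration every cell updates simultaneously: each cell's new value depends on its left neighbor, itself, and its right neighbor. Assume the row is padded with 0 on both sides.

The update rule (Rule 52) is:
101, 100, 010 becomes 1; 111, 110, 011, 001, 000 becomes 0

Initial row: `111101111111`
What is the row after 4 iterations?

iteration 1: 000010000000
iteration 2: 000011000000
iteration 3: 000000100000
iteration 4: 000000110000

000000110000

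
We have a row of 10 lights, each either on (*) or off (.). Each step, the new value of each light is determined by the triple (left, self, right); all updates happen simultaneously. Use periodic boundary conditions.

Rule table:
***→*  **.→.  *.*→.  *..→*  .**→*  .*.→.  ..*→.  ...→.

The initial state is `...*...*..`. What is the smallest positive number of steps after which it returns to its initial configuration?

....*...*.
.....*...*
*.....*...
.*.....*..
..*.....*.
...*.....*
*...*.....
.*...*....
..*...*...
...*...*..

10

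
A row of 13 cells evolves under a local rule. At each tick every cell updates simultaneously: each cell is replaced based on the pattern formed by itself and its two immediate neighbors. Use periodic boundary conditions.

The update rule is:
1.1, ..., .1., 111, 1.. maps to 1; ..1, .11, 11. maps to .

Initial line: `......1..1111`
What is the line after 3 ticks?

11111.11..11.
.111.1..1...1
1.1.111.111.1

1.1.111.111.1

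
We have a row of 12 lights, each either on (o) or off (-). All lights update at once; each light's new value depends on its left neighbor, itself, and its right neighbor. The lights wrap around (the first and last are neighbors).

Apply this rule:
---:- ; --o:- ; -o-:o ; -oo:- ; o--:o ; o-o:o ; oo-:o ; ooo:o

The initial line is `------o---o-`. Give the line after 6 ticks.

o--oo------o

------oo--oo
o------oo--o
oo------oo--
-oo------oo-
--oo------oo
o--oo------o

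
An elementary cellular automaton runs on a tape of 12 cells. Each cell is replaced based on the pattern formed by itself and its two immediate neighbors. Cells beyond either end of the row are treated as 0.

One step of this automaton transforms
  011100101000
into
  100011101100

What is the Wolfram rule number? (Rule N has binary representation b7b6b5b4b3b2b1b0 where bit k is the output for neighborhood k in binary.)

position 2: 111 → 0  (bit 7 = 0)
position 3: 110 → 0  (bit 6 = 0)
position 7: 101 → 0  (bit 5 = 0)
position 4: 100 → 1  (bit 4 = 1)
position 1: 011 → 0  (bit 3 = 0)
position 6: 010 → 1  (bit 2 = 1)
position 0: 001 → 1  (bit 1 = 1)
position 10: 000 → 0  (bit 0 = 0)
bits b7..b0 = 00010110 = 22

22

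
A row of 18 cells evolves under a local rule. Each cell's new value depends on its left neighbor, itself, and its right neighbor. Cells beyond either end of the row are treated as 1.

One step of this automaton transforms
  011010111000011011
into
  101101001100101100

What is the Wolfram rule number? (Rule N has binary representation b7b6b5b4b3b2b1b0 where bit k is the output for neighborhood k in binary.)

114

position 7: 111 → 0  (bit 7 = 0)
position 2: 110 → 1  (bit 6 = 1)
position 0: 101 → 1  (bit 5 = 1)
position 9: 100 → 1  (bit 4 = 1)
position 1: 011 → 0  (bit 3 = 0)
position 4: 010 → 0  (bit 2 = 0)
position 12: 001 → 1  (bit 1 = 1)
position 10: 000 → 0  (bit 0 = 0)
bits b7..b0 = 01110010 = 114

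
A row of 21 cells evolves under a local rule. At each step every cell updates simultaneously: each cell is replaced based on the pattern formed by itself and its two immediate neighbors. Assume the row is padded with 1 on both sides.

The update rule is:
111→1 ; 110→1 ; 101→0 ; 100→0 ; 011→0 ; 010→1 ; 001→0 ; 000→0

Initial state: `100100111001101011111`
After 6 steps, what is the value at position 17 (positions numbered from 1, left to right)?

100100011000101001111
100100001000101000111
100100001000101000011
100100001000101000001
100100001000101000000
100100001000101000000
position 17 holds 0

0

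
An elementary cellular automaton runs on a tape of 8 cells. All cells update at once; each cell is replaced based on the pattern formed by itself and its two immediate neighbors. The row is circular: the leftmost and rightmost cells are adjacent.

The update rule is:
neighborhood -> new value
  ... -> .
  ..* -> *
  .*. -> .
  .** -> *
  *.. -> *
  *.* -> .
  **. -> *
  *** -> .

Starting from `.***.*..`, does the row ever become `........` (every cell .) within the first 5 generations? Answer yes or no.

**.*..*.
**..**..
********
........
all cells are . at generation 4

yes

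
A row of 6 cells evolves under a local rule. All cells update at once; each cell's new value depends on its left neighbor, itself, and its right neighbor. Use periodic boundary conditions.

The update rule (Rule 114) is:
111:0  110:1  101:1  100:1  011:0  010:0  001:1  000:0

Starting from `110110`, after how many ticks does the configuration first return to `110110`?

tick 1: 011011
tick 2: 101101
tick 3: 110110

3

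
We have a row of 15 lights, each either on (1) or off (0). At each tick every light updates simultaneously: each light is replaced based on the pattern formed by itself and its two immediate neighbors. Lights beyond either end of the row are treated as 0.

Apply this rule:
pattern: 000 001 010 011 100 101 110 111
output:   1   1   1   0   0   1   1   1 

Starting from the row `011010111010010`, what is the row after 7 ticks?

101111011110110
110111101111010
011011110111110
101101111011110
110110111101110
011011011110110
101101101111010

101101101111010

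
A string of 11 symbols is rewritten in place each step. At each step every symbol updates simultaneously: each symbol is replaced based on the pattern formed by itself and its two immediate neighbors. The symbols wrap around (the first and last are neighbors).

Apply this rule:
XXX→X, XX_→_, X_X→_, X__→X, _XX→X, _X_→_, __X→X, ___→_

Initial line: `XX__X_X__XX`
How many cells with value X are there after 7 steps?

6

X_XX___XXXX
__X_X_XXXXX
XX____XXXX_
X_X__XXXX__
___XXXXX_XX
X_XXXXX__X_
__XXXX_XX__
count of X: 6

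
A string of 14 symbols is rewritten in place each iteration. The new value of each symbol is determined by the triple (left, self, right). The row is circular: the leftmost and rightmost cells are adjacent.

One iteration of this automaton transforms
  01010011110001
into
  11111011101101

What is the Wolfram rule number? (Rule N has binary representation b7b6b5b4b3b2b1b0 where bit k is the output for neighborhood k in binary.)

position 7: 111 → 1  (bit 7 = 1)
position 9: 110 → 0  (bit 6 = 0)
position 0: 101 → 1  (bit 5 = 1)
position 4: 100 → 1  (bit 4 = 1)
position 6: 011 → 1  (bit 3 = 1)
position 1: 010 → 1  (bit 2 = 1)
position 5: 001 → 0  (bit 1 = 0)
position 11: 000 → 1  (bit 0 = 1)
bits b7..b0 = 10111101 = 189

189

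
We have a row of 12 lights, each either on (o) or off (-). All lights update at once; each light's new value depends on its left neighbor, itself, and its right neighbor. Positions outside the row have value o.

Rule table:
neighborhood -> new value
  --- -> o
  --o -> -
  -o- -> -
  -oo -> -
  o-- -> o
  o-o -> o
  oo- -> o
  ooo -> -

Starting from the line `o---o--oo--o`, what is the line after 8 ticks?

-oo-oo--ooo-

tick 1: ooo--o--oo--
tick 2: --oo--o--oo-
tick 3: o--oo--o--oo
tick 4: oo--oo--o---
tick 5: -oo--oo--oo-
tick 6: o-oo--oo--oo
tick 7: oo-oo--oo---
tick 8: -oo-oo--ooo-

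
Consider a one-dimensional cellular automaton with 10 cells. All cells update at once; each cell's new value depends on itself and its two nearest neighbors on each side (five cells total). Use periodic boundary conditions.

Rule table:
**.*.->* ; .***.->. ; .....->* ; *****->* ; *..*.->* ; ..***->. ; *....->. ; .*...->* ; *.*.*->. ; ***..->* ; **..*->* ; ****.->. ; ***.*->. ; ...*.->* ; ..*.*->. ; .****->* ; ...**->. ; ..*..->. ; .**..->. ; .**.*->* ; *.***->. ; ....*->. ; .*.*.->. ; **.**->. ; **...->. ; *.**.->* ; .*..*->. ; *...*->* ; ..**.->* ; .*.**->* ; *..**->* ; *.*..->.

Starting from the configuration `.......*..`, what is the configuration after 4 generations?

**.**.....

generation 1: *****.*.*.
generation 2: .**..*...*
generation 3: **.**.***.
generation 4: **.**.....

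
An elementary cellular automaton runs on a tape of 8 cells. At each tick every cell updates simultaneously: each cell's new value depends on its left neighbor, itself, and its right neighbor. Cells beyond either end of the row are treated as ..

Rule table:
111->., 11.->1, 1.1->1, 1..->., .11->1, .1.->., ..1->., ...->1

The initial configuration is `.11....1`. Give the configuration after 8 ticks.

tick 1: .11.11..
tick 2: .11111.1
tick 3: .1...11.
tick 4: ...1.11.
tick 5: 11..111.
tick 6: 11..1.1.
tick 7: 11...1..
tick 8: 11.1...1

11.1...1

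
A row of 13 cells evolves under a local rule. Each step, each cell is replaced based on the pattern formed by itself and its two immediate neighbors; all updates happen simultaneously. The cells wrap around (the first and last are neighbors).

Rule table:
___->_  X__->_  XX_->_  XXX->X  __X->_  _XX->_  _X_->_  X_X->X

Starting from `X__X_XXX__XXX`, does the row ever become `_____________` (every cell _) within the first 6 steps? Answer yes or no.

____X_X____XX
_____X_______
_____________
all cells are _ at step 3

yes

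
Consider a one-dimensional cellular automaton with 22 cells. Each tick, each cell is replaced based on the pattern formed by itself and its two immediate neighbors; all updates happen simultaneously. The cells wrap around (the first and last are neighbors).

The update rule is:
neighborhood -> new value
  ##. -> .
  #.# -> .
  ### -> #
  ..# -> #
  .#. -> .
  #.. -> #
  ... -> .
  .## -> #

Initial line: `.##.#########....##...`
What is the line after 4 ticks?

tick 1: ##..########.#..##.#..
tick 2: #.#########...###...##
tick 3: ..########.#.###.#.###
tick 4: #########....##....##.

#########....##....##.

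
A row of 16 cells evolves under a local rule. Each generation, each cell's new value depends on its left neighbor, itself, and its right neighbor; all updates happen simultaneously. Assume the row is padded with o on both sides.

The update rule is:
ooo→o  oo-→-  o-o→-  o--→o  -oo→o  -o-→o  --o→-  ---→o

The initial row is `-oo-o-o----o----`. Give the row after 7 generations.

generation 1: -o--o-oooo-oooo-
generation 2: -oo-o-ooo--ooo--
generation 3: -o--o-oo-o-oo-o-
generation 4: -oo-o-o--o-o--o-
generation 5: -o--o-oo-o-oo-o-  (repeats generation 3; period 2)
generation 7: -o--o-oo-o-oo-o-

-o--o-oo-o-oo-o-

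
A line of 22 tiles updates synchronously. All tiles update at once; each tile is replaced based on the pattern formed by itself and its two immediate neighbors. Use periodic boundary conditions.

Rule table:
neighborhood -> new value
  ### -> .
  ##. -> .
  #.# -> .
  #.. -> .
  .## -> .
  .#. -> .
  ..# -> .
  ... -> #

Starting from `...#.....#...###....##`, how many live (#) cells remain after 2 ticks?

7

tick 1: .#...###...#.....##...
tick 2: ...#.....#...###....##
count of #: 7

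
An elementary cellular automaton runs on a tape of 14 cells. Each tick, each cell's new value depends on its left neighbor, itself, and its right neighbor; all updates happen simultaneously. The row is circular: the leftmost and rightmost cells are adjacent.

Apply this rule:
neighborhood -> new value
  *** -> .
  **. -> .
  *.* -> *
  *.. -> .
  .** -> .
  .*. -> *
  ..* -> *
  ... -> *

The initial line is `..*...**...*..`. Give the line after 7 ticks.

***.**...***.*
...*...**...*.
****.**...***.
....*...**...*
.****.**...***
*....*...**...
*.****.**...**

*.****.**...**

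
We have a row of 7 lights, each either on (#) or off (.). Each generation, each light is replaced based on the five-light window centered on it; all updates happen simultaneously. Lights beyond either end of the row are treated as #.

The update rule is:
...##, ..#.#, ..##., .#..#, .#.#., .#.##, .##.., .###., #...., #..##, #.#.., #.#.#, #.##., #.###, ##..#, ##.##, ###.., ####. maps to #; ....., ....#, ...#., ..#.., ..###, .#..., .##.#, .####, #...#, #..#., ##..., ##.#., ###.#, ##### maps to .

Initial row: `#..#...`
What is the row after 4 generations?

###....

##....#
##.#.#.
#..####
###....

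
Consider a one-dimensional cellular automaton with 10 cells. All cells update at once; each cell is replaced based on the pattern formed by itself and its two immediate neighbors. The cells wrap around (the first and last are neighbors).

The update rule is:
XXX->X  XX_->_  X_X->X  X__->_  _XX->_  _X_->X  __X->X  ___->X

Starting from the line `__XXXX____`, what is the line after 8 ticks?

_XX_XXX__X

tick 1: XX_XX__XXX
tick 2: X_X___X_XX
tick 3: _XX_XXXX_X
tick 4: X__X_XX_XX
tick 5: __XXX__X_X
tick 6: _X_X__XXXX
tick 7: XXXX_X_XX_
tick 8: _XX_XXX__X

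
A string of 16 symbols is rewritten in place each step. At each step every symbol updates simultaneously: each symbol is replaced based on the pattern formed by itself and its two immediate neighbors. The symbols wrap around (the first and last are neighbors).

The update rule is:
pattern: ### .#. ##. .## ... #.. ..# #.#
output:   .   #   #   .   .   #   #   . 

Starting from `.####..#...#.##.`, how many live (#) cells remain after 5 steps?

10

#...#####.##..##
##.#....#..###..
.#.##..####..###
.#..###...###..#
.###..##.#..####
count of #: 10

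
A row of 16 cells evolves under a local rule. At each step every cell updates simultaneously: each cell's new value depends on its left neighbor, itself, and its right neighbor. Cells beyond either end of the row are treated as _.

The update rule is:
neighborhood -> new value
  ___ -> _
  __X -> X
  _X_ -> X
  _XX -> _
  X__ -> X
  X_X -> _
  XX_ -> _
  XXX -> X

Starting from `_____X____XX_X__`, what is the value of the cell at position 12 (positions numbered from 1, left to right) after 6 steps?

step 1: ____XXX__X___XX_
step 2: ___X_X_XXXX_X__X
step 3: __XX_X__XX__XXXX
step 4: _X___XXX__XX_XX_
step 5: XXX_X_X_XX_____X
step 6: _X__X_X___X___XX
position 12 holds _

_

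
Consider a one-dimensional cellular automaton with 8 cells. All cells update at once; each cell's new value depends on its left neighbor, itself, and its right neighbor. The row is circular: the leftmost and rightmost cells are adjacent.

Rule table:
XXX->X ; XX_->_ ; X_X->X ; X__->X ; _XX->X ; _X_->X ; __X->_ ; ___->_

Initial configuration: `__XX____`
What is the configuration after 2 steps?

__XXXX__

step 1: __X_X___
step 2: __XXXX__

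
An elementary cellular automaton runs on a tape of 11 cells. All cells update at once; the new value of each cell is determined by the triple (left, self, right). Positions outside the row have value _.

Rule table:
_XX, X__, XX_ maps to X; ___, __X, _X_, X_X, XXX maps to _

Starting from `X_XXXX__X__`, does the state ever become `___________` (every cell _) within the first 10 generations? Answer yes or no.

__X__XX__X_
___X_XXX__X
_____X_XX__
_______XXX_
_______X_XX
_________XX
_________XX  (fixed point — unchanged through generation 10)
generation 10 is _________XX, still not uniform _

no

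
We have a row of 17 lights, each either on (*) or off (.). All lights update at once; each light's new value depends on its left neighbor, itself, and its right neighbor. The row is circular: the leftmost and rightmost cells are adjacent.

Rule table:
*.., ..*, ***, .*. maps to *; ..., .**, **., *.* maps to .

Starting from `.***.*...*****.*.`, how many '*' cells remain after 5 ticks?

tick 1: *.*..**.*.***..**
tick 2: ..***...*..*.**.*
tick 3: **.*.*.*****....*
tick 4: *..*.*..***.*..*.
tick 5: ****.***.*..****.
count of *: 12

12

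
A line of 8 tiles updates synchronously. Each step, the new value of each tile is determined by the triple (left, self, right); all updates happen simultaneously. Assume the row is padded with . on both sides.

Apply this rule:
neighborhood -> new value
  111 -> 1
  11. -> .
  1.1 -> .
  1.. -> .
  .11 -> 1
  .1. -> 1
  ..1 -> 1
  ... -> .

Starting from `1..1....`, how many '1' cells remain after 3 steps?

1.11....
1.1.....
1.1.....
count of 1: 2

2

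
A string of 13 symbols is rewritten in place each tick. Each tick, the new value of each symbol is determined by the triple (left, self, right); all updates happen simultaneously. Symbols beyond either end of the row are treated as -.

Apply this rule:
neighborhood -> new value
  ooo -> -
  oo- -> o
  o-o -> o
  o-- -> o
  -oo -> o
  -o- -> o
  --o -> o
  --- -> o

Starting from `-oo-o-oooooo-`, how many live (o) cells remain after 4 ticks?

8

tick 1: ooooooo----oo
tick 2: o-----ooooooo
tick 3: ooooooo-----o
tick 4: o-----ooooooo
count of o: 8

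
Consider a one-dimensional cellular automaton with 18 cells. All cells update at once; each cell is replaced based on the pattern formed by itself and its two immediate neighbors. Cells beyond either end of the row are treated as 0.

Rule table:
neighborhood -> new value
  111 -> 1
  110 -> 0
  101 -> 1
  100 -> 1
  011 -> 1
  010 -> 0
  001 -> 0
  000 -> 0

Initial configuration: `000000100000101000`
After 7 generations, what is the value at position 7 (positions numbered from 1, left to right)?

000000010000010100
000000001000001010
000000000100000101
000000000010000010
000000000001000001
000000000000100000
000000000000010000
position 7 holds 0

0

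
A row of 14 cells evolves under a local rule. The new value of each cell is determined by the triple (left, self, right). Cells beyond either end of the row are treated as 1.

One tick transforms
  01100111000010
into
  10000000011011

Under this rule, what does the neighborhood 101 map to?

At position 0 the neighborhood is 101; the next row has 1 there.

1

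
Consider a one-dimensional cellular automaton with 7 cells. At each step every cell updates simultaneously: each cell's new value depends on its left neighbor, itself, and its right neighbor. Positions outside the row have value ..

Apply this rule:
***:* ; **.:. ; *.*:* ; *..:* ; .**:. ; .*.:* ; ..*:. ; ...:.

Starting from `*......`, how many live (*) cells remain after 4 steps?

1

**.....
..*....
..**...
....*..
count of *: 1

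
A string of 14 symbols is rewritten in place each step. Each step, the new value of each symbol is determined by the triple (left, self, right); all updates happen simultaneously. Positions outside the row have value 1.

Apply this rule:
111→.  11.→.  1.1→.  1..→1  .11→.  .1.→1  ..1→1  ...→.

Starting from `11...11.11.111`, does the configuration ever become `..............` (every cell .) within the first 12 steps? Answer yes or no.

..1.1.........
111.11.......1
......1.....1.
1....111...11.
.1..1...1.1...
.11111.11.11.1
..............
all cells are . at step 7

yes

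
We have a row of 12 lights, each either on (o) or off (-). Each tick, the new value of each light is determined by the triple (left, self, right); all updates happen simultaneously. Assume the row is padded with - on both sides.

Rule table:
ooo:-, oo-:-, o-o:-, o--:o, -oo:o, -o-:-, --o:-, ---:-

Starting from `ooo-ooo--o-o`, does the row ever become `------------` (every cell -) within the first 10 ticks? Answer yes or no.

tick 1: o---o--o----
tick 2: -o---o--o---
tick 3: --o---o--o--
tick 4: ---o---o--o-
tick 5: ----o---o--o
tick 6: -----o---o--
tick 7: ------o---o-
tick 8: -------o---o
tick 9: --------o---
tick 10: ---------o--
tick 10 is ---------o--, still not uniform -

no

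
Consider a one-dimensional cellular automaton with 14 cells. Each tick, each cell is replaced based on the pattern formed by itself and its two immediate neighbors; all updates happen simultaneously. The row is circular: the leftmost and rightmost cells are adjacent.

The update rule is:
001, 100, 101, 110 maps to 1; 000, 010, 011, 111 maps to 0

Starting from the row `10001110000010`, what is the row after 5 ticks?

01010101101101

tick 1: 01010011000101
tick 2: 10101101101010
tick 3: 01010110110101
tick 4: 10101011011010
tick 5: 01010101101101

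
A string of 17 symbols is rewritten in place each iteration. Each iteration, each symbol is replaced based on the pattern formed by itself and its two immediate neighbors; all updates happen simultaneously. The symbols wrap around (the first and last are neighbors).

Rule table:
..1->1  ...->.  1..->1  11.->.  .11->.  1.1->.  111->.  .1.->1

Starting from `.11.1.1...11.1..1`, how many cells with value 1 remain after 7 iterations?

5

....1.11.1...1111
1..11....11.1....
111..1..1...11..1
...1111111.1..11.
..1........111..1
1111......1...111
....1....111.1...
count of 1: 5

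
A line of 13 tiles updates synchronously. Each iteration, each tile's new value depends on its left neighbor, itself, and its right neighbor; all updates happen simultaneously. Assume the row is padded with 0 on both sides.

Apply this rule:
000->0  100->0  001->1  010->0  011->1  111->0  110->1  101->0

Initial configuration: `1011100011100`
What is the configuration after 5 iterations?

0001101000000

iteration 1: 0010100110100
iteration 2: 0100001110000
iteration 3: 1000011010000
iteration 4: 0000111000000
iteration 5: 0001101000000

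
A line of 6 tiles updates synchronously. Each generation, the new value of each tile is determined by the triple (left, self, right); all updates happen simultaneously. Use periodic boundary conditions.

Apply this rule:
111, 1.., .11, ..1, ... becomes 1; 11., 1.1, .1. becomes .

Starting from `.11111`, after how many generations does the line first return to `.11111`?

.1111.
1111.1
111..1
11.111
1..111
.11111

6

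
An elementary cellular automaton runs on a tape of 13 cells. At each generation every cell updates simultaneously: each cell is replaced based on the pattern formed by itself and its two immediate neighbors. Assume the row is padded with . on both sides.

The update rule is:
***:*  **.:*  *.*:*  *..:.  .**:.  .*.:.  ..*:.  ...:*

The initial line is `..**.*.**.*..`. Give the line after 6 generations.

*..*....*.*.*

generation 1: *..**.*.**..*
generation 2: ....**.*.*...
generation 3: ***..**.*..**
generation 4: .**...**....*
generation 5: ..*.*..*.**..
generation 6: *..*....*.*.*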